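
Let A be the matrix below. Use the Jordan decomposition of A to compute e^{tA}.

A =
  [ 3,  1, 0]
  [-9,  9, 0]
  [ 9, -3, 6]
e^{tA} =
  [-3*t*exp(6*t) + exp(6*t), t*exp(6*t), 0]
  [-9*t*exp(6*t), 3*t*exp(6*t) + exp(6*t), 0]
  [9*t*exp(6*t), -3*t*exp(6*t), exp(6*t)]

Strategy: write A = P · J · P⁻¹ where J is a Jordan canonical form, so e^{tA} = P · e^{tJ} · P⁻¹, and e^{tJ} can be computed block-by-block.

A has Jordan form
J =
  [6, 1, 0]
  [0, 6, 0]
  [0, 0, 6]
(up to reordering of blocks).

Per-block formulas:
  For a 2×2 Jordan block J_2(6): exp(t · J_2(6)) = e^(6t)·(I + t·N), where N is the 2×2 nilpotent shift.
  For a 1×1 block at λ = 6: exp(t · [6]) = [e^(6t)].

After assembling e^{tJ} and conjugating by P, we get:

e^{tA} =
  [-3*t*exp(6*t) + exp(6*t), t*exp(6*t), 0]
  [-9*t*exp(6*t), 3*t*exp(6*t) + exp(6*t), 0]
  [9*t*exp(6*t), -3*t*exp(6*t), exp(6*t)]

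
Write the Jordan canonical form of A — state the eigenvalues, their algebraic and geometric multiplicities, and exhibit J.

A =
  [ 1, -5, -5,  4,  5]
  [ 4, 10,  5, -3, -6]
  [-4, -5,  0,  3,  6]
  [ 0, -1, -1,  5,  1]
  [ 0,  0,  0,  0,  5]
J_1(1) ⊕ J_3(5) ⊕ J_1(5)

The characteristic polynomial is
  det(x·I − A) = x^5 - 21*x^4 + 170*x^3 - 650*x^2 + 1125*x - 625 = (x - 5)^4*(x - 1)

Eigenvalues and multiplicities (the geometric multiplicity of λ is n − rank(A − λI), which equals the number of Jordan blocks for λ):
  λ = 1: algebraic multiplicity = 1, geometric multiplicity = 1
  λ = 5: algebraic multiplicity = 4, geometric multiplicity = 2

Determining the block sizes for each eigenvalue:
  λ = 1: one block (gm = 1), so the single block has size am = 1 → block sizes [1]
  λ = 5: with am = 4 and gm = 2, the partition is not yet determined (e.g. several partitions of 4 into 2 parts exist). Let N = A − (5)·I. Computing rank(N^1) = 3, rank(N^2) = 2, rank(N^3) = 1; the number of blocks of size ≥ j is rank(N^{j−1}) − rank(N^j), giving [2, 1, 1]. So we have 1 block(s) of size 3, 1 block(s) of size 1 → block sizes [3, 1]

Assembling the blocks gives a Jordan form
J =
  [1, 0, 0, 0, 0]
  [0, 5, 1, 0, 0]
  [0, 0, 5, 1, 0]
  [0, 0, 0, 5, 0]
  [0, 0, 0, 0, 5]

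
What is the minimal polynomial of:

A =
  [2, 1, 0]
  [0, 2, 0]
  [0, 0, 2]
x^2 - 4*x + 4

The characteristic polynomial is χ_A(x) = (x - 2)^3, so the eigenvalues are known. The minimal polynomial is
  m_A(x) = Π_λ (x − λ)^{k_λ}
where k_λ is the size of the *largest* Jordan block for λ (equivalently, the smallest k with (A − λI)^k v = 0 for every generalised eigenvector v of λ).

  λ = 2: largest Jordan block has size 2, contributing (x − 2)^2

So m_A(x) = (x - 2)^2 = x^2 - 4*x + 4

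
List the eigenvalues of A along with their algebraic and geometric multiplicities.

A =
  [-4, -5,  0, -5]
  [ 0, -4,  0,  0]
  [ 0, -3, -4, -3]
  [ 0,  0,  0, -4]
λ = -4: alg = 4, geom = 3

Step 1 — factor the characteristic polynomial to read off the algebraic multiplicities:
  χ_A(x) = (x + 4)^4

Step 2 — compute geometric multiplicities via the rank-nullity identity g(λ) = n − rank(A − λI):
  rank(A − (-4)·I) = 1, so dim ker(A − (-4)·I) = n − 1 = 3

Summary:
  λ = -4: algebraic multiplicity = 4, geometric multiplicity = 3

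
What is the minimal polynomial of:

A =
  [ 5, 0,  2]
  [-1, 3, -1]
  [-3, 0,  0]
x^2 - 5*x + 6

The characteristic polynomial is χ_A(x) = (x - 3)^2*(x - 2), so the eigenvalues are known. The minimal polynomial is
  m_A(x) = Π_λ (x − λ)^{k_λ}
where k_λ is the size of the *largest* Jordan block for λ (equivalently, the smallest k with (A − λI)^k v = 0 for every generalised eigenvector v of λ).

  λ = 2: largest Jordan block has size 1, contributing (x − 2)
  λ = 3: largest Jordan block has size 1, contributing (x − 3)

So m_A(x) = (x - 3)*(x - 2) = x^2 - 5*x + 6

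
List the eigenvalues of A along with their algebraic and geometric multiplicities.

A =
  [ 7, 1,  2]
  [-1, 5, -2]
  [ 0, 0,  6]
λ = 6: alg = 3, geom = 2

Step 1 — factor the characteristic polynomial to read off the algebraic multiplicities:
  χ_A(x) = (x - 6)^3

Step 2 — compute geometric multiplicities via the rank-nullity identity g(λ) = n − rank(A − λI):
  rank(A − (6)·I) = 1, so dim ker(A − (6)·I) = n − 1 = 2

Summary:
  λ = 6: algebraic multiplicity = 3, geometric multiplicity = 2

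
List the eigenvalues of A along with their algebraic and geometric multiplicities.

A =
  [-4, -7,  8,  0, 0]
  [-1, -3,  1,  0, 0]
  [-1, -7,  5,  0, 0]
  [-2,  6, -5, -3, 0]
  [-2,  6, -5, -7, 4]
λ = -3: alg = 3, geom = 1; λ = 4: alg = 2, geom = 2

Step 1 — factor the characteristic polynomial to read off the algebraic multiplicities:
  χ_A(x) = (x - 4)^2*(x + 3)^3

Step 2 — compute geometric multiplicities via the rank-nullity identity g(λ) = n − rank(A − λI):
  rank(A − (-3)·I) = 4, so dim ker(A − (-3)·I) = n − 4 = 1
  rank(A − (4)·I) = 3, so dim ker(A − (4)·I) = n − 3 = 2

Summary:
  λ = -3: algebraic multiplicity = 3, geometric multiplicity = 1
  λ = 4: algebraic multiplicity = 2, geometric multiplicity = 2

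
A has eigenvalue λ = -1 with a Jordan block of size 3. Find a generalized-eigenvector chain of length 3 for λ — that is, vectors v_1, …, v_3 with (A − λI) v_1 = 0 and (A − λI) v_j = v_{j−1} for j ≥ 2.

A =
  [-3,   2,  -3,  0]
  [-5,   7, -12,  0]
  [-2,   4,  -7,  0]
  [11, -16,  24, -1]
A Jordan chain for λ = -1 of length 3:
v_1 = (0, -6, -4, 10)ᵀ
v_2 = (-2, -5, -2, 11)ᵀ
v_3 = (1, 0, 0, 0)ᵀ

Let N = A − (-1)·I. We want v_3 with N^3 v_3 = 0 but N^2 v_3 ≠ 0; then v_{j-1} := N · v_j for j = 3, …, 2.

Pick v_3 = (1, 0, 0, 0)ᵀ.
Then v_2 = N · v_3 = (-2, -5, -2, 11)ᵀ.
Then v_1 = N · v_2 = (0, -6, -4, 10)ᵀ.

Sanity check: (A − (-1)·I) v_1 = (0, 0, 0, 0)ᵀ = 0. ✓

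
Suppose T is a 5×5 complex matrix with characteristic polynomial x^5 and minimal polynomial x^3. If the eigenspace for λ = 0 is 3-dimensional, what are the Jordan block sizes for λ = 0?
Block sizes for λ = 0: [3, 1, 1]

Step 1 — from the characteristic polynomial, algebraic multiplicity of λ = 0 is 5. From dim ker(T − (0)·I) = 3, there are exactly 3 Jordan blocks for λ = 0.
Step 2 — from the minimal polynomial, the factor (x − 0)^3 tells us the largest block for λ = 0 has size 3.
Step 3 — with total size 5, 3 blocks, and largest block 3, the block sizes (in nonincreasing order) are [3, 1, 1].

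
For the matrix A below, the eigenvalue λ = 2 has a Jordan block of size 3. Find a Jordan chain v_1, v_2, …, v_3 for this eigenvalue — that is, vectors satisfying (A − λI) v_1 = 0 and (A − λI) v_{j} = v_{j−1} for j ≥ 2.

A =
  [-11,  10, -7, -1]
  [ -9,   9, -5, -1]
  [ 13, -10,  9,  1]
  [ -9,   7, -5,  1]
A Jordan chain for λ = 2 of length 3:
v_1 = (-3, -2, 3, -2)ᵀ
v_2 = (-13, -9, 13, -9)ᵀ
v_3 = (1, 0, 0, 0)ᵀ

Let N = A − (2)·I. We want v_3 with N^3 v_3 = 0 but N^2 v_3 ≠ 0; then v_{j-1} := N · v_j for j = 3, …, 2.

Pick v_3 = (1, 0, 0, 0)ᵀ.
Then v_2 = N · v_3 = (-13, -9, 13, -9)ᵀ.
Then v_1 = N · v_2 = (-3, -2, 3, -2)ᵀ.

Sanity check: (A − (2)·I) v_1 = (0, 0, 0, 0)ᵀ = 0. ✓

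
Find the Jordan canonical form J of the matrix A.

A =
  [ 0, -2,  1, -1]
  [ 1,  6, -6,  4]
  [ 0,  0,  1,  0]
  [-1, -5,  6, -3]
J_3(1) ⊕ J_1(1)

The characteristic polynomial is
  det(x·I − A) = x^4 - 4*x^3 + 6*x^2 - 4*x + 1 = (x - 1)^4

Eigenvalues and multiplicities (the geometric multiplicity of λ is n − rank(A − λI), which equals the number of Jordan blocks for λ):
  λ = 1: algebraic multiplicity = 4, geometric multiplicity = 2

Determining the block sizes for each eigenvalue:
  λ = 1: with am = 4 and gm = 2, the partition is not yet determined (e.g. several partitions of 4 into 2 parts exist). Let N = A − (1)·I. Computing rank(N^1) = 2, rank(N^2) = 1, rank(N^3) = 0; the number of blocks of size ≥ j is rank(N^{j−1}) − rank(N^j), giving [2, 1, 1]. So we have 1 block(s) of size 3, 1 block(s) of size 1 → block sizes [3, 1]

Assembling the blocks gives a Jordan form
J =
  [1, 1, 0, 0]
  [0, 1, 1, 0]
  [0, 0, 1, 0]
  [0, 0, 0, 1]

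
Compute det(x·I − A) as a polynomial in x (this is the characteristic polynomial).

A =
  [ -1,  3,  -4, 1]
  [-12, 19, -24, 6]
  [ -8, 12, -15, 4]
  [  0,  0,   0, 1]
x^4 - 4*x^3 + 6*x^2 - 4*x + 1

Expanding det(x·I − A) (e.g. by cofactor expansion or by noting that A is similar to its Jordan form J, which has the same characteristic polynomial as A) gives
  χ_A(x) = x^4 - 4*x^3 + 6*x^2 - 4*x + 1
which factors as (x - 1)^4. The eigenvalues (with algebraic multiplicities) are λ = 1 with multiplicity 4.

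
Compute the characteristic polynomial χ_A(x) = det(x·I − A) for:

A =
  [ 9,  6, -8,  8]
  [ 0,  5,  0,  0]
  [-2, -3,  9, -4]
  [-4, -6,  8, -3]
x^4 - 20*x^3 + 150*x^2 - 500*x + 625

Expanding det(x·I − A) (e.g. by cofactor expansion or by noting that A is similar to its Jordan form J, which has the same characteristic polynomial as A) gives
  χ_A(x) = x^4 - 20*x^3 + 150*x^2 - 500*x + 625
which factors as (x - 5)^4. The eigenvalues (with algebraic multiplicities) are λ = 5 with multiplicity 4.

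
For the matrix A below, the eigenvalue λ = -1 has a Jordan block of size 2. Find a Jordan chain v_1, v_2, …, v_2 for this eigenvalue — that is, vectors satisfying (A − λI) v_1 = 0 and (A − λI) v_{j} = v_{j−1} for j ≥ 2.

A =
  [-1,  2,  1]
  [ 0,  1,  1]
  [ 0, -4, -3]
A Jordan chain for λ = -1 of length 2:
v_1 = (2, 2, -4)ᵀ
v_2 = (0, 1, 0)ᵀ

Let N = A − (-1)·I. We want v_2 with N^2 v_2 = 0 but N^1 v_2 ≠ 0; then v_{j-1} := N · v_j for j = 2, …, 2.

Pick v_2 = (0, 1, 0)ᵀ.
Then v_1 = N · v_2 = (2, 2, -4)ᵀ.

Sanity check: (A − (-1)·I) v_1 = (0, 0, 0)ᵀ = 0. ✓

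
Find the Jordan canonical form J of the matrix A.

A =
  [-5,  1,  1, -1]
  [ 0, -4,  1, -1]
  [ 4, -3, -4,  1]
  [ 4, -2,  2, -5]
J_2(-5) ⊕ J_1(-5) ⊕ J_1(-3)

The characteristic polynomial is
  det(x·I − A) = x^4 + 18*x^3 + 120*x^2 + 350*x + 375 = (x + 3)*(x + 5)^3

Eigenvalues and multiplicities (the geometric multiplicity of λ is n − rank(A − λI), which equals the number of Jordan blocks for λ):
  λ = -5: algebraic multiplicity = 3, geometric multiplicity = 2
  λ = -3: algebraic multiplicity = 1, geometric multiplicity = 1

Determining the block sizes for each eigenvalue:
  λ = -5: 2 blocks summing to 3 forces exactly one block of size 2 and the rest size 1 → block sizes [2, 1]
  λ = -3: one block (gm = 1), so the single block has size am = 1 → block sizes [1]

Assembling the blocks gives a Jordan form
J =
  [-5,  1,  0,  0]
  [ 0, -5,  0,  0]
  [ 0,  0, -5,  0]
  [ 0,  0,  0, -3]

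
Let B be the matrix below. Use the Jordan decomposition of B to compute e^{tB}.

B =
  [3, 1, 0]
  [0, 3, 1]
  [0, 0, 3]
e^{tB} =
  [exp(3*t), t*exp(3*t), t^2*exp(3*t)/2]
  [0, exp(3*t), t*exp(3*t)]
  [0, 0, exp(3*t)]

Strategy: write B = P · J · P⁻¹ where J is a Jordan canonical form, so e^{tB} = P · e^{tJ} · P⁻¹, and e^{tJ} can be computed block-by-block.

B has Jordan form
J =
  [3, 1, 0]
  [0, 3, 1]
  [0, 0, 3]
(up to reordering of blocks).

Per-block formulas:
  For a 3×3 Jordan block J_3(3): exp(t · J_3(3)) = e^(3t)·(I + t·N + (t^2/2)·N^2), where N is the 3×3 nilpotent shift.

After assembling e^{tJ} and conjugating by P, we get:

e^{tB} =
  [exp(3*t), t*exp(3*t), t^2*exp(3*t)/2]
  [0, exp(3*t), t*exp(3*t)]
  [0, 0, exp(3*t)]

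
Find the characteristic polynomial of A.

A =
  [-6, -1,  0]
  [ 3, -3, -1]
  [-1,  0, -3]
x^3 + 12*x^2 + 48*x + 64

Expanding det(x·I − A) (e.g. by cofactor expansion or by noting that A is similar to its Jordan form J, which has the same characteristic polynomial as A) gives
  χ_A(x) = x^3 + 12*x^2 + 48*x + 64
which factors as (x + 4)^3. The eigenvalues (with algebraic multiplicities) are λ = -4 with multiplicity 3.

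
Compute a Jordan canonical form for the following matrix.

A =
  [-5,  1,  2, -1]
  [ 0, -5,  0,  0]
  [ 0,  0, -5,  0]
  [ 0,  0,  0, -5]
J_2(-5) ⊕ J_1(-5) ⊕ J_1(-5)

The characteristic polynomial is
  det(x·I − A) = x^4 + 20*x^3 + 150*x^2 + 500*x + 625 = (x + 5)^4

Eigenvalues and multiplicities (the geometric multiplicity of λ is n − rank(A − λI), which equals the number of Jordan blocks for λ):
  λ = -5: algebraic multiplicity = 4, geometric multiplicity = 3

Determining the block sizes for each eigenvalue:
  λ = -5: 3 blocks summing to 4 forces exactly one block of size 2 and the rest size 1 → block sizes [2, 1, 1]

Assembling the blocks gives a Jordan form
J =
  [-5,  1,  0,  0]
  [ 0, -5,  0,  0]
  [ 0,  0, -5,  0]
  [ 0,  0,  0, -5]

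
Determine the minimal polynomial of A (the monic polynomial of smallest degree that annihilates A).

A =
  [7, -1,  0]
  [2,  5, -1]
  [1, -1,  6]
x^3 - 18*x^2 + 108*x - 216

The characteristic polynomial is χ_A(x) = (x - 6)^3, so the eigenvalues are known. The minimal polynomial is
  m_A(x) = Π_λ (x − λ)^{k_λ}
where k_λ is the size of the *largest* Jordan block for λ (equivalently, the smallest k with (A − λI)^k v = 0 for every generalised eigenvector v of λ).

  λ = 6: largest Jordan block has size 3, contributing (x − 6)^3

So m_A(x) = (x - 6)^3 = x^3 - 18*x^2 + 108*x - 216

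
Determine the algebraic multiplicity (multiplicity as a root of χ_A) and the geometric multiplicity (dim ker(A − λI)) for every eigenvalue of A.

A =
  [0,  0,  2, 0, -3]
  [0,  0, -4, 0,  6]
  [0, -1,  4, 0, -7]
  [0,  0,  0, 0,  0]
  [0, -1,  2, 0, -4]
λ = 0: alg = 5, geom = 3

Step 1 — factor the characteristic polynomial to read off the algebraic multiplicities:
  χ_A(x) = x^5

Step 2 — compute geometric multiplicities via the rank-nullity identity g(λ) = n − rank(A − λI):
  rank(A − (0)·I) = 2, so dim ker(A − (0)·I) = n − 2 = 3

Summary:
  λ = 0: algebraic multiplicity = 5, geometric multiplicity = 3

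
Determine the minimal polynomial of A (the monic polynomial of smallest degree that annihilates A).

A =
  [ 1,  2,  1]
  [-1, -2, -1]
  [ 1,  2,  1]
x^2

The characteristic polynomial is χ_A(x) = x^3, so the eigenvalues are known. The minimal polynomial is
  m_A(x) = Π_λ (x − λ)^{k_λ}
where k_λ is the size of the *largest* Jordan block for λ (equivalently, the smallest k with (A − λI)^k v = 0 for every generalised eigenvector v of λ).

  λ = 0: largest Jordan block has size 2, contributing (x − 0)^2

So m_A(x) = x^2 = x^2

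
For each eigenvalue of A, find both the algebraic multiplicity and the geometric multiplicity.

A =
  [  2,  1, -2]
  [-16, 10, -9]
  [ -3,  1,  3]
λ = 5: alg = 3, geom = 1

Step 1 — factor the characteristic polynomial to read off the algebraic multiplicities:
  χ_A(x) = (x - 5)^3

Step 2 — compute geometric multiplicities via the rank-nullity identity g(λ) = n − rank(A − λI):
  rank(A − (5)·I) = 2, so dim ker(A − (5)·I) = n − 2 = 1

Summary:
  λ = 5: algebraic multiplicity = 3, geometric multiplicity = 1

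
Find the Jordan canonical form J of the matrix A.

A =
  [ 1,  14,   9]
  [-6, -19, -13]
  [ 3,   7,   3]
J_3(-5)

The characteristic polynomial is
  det(x·I − A) = x^3 + 15*x^2 + 75*x + 125 = (x + 5)^3

Eigenvalues and multiplicities (the geometric multiplicity of λ is n − rank(A − λI), which equals the number of Jordan blocks for λ):
  λ = -5: algebraic multiplicity = 3, geometric multiplicity = 1

Determining the block sizes for each eigenvalue:
  λ = -5: one block (gm = 1), so the single block has size am = 3 → block sizes [3]

Assembling the blocks gives a Jordan form
J =
  [-5,  1,  0]
  [ 0, -5,  1]
  [ 0,  0, -5]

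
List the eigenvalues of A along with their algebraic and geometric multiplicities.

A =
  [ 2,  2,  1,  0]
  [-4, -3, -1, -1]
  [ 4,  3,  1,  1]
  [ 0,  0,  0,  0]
λ = 0: alg = 4, geom = 2

Step 1 — factor the characteristic polynomial to read off the algebraic multiplicities:
  χ_A(x) = x^4

Step 2 — compute geometric multiplicities via the rank-nullity identity g(λ) = n − rank(A − λI):
  rank(A − (0)·I) = 2, so dim ker(A − (0)·I) = n − 2 = 2

Summary:
  λ = 0: algebraic multiplicity = 4, geometric multiplicity = 2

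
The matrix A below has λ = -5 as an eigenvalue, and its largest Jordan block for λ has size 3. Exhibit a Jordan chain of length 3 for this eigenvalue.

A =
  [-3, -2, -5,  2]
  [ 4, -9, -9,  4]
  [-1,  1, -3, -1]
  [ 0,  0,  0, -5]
A Jordan chain for λ = -5 of length 3:
v_1 = (1, 1, 0, 0)ᵀ
v_2 = (2, 4, -1, 0)ᵀ
v_3 = (1, 0, 0, 0)ᵀ

Let N = A − (-5)·I. We want v_3 with N^3 v_3 = 0 but N^2 v_3 ≠ 0; then v_{j-1} := N · v_j for j = 3, …, 2.

Pick v_3 = (1, 0, 0, 0)ᵀ.
Then v_2 = N · v_3 = (2, 4, -1, 0)ᵀ.
Then v_1 = N · v_2 = (1, 1, 0, 0)ᵀ.

Sanity check: (A − (-5)·I) v_1 = (0, 0, 0, 0)ᵀ = 0. ✓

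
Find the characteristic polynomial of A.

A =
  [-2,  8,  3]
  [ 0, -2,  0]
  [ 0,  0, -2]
x^3 + 6*x^2 + 12*x + 8

Expanding det(x·I − A) (e.g. by cofactor expansion or by noting that A is similar to its Jordan form J, which has the same characteristic polynomial as A) gives
  χ_A(x) = x^3 + 6*x^2 + 12*x + 8
which factors as (x + 2)^3. The eigenvalues (with algebraic multiplicities) are λ = -2 with multiplicity 3.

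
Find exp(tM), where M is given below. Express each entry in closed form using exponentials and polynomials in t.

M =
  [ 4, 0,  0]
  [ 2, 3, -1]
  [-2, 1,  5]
e^{tM} =
  [exp(4*t), 0, 0]
  [2*t*exp(4*t), -t*exp(4*t) + exp(4*t), -t*exp(4*t)]
  [-2*t*exp(4*t), t*exp(4*t), t*exp(4*t) + exp(4*t)]

Strategy: write M = P · J · P⁻¹ where J is a Jordan canonical form, so e^{tM} = P · e^{tJ} · P⁻¹, and e^{tJ} can be computed block-by-block.

M has Jordan form
J =
  [4, 1, 0]
  [0, 4, 0]
  [0, 0, 4]
(up to reordering of blocks).

Per-block formulas:
  For a 2×2 Jordan block J_2(4): exp(t · J_2(4)) = e^(4t)·(I + t·N), where N is the 2×2 nilpotent shift.
  For a 1×1 block at λ = 4: exp(t · [4]) = [e^(4t)].

After assembling e^{tJ} and conjugating by P, we get:

e^{tM} =
  [exp(4*t), 0, 0]
  [2*t*exp(4*t), -t*exp(4*t) + exp(4*t), -t*exp(4*t)]
  [-2*t*exp(4*t), t*exp(4*t), t*exp(4*t) + exp(4*t)]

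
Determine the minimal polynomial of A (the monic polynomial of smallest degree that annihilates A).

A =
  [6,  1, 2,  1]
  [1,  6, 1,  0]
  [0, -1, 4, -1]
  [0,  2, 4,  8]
x^3 - 18*x^2 + 108*x - 216

The characteristic polynomial is χ_A(x) = (x - 6)^4, so the eigenvalues are known. The minimal polynomial is
  m_A(x) = Π_λ (x − λ)^{k_λ}
where k_λ is the size of the *largest* Jordan block for λ (equivalently, the smallest k with (A − λI)^k v = 0 for every generalised eigenvector v of λ).

  λ = 6: largest Jordan block has size 3, contributing (x − 6)^3

So m_A(x) = (x - 6)^3 = x^3 - 18*x^2 + 108*x - 216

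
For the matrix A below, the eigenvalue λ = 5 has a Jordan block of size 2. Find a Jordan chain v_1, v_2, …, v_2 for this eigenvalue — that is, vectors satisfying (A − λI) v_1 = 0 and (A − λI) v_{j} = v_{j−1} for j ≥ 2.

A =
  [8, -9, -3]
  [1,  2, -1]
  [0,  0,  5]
A Jordan chain for λ = 5 of length 2:
v_1 = (3, 1, 0)ᵀ
v_2 = (1, 0, 0)ᵀ

Let N = A − (5)·I. We want v_2 with N^2 v_2 = 0 but N^1 v_2 ≠ 0; then v_{j-1} := N · v_j for j = 2, …, 2.

Pick v_2 = (1, 0, 0)ᵀ.
Then v_1 = N · v_2 = (3, 1, 0)ᵀ.

Sanity check: (A − (5)·I) v_1 = (0, 0, 0)ᵀ = 0. ✓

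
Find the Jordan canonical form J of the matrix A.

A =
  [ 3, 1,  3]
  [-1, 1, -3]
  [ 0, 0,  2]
J_2(2) ⊕ J_1(2)

The characteristic polynomial is
  det(x·I − A) = x^3 - 6*x^2 + 12*x - 8 = (x - 2)^3

Eigenvalues and multiplicities (the geometric multiplicity of λ is n − rank(A − λI), which equals the number of Jordan blocks for λ):
  λ = 2: algebraic multiplicity = 3, geometric multiplicity = 2

Determining the block sizes for each eigenvalue:
  λ = 2: 2 blocks summing to 3 forces exactly one block of size 2 and the rest size 1 → block sizes [2, 1]

Assembling the blocks gives a Jordan form
J =
  [2, 1, 0]
  [0, 2, 0]
  [0, 0, 2]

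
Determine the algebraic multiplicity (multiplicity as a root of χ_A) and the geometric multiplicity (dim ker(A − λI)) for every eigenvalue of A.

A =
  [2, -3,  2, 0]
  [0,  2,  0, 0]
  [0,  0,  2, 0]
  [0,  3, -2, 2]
λ = 2: alg = 4, geom = 3

Step 1 — factor the characteristic polynomial to read off the algebraic multiplicities:
  χ_A(x) = (x - 2)^4

Step 2 — compute geometric multiplicities via the rank-nullity identity g(λ) = n − rank(A − λI):
  rank(A − (2)·I) = 1, so dim ker(A − (2)·I) = n − 1 = 3

Summary:
  λ = 2: algebraic multiplicity = 4, geometric multiplicity = 3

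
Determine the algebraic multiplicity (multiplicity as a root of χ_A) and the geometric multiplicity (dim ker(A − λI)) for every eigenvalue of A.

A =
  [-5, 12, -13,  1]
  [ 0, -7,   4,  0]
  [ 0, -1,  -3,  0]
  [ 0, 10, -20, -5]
λ = -5: alg = 4, geom = 2

Step 1 — factor the characteristic polynomial to read off the algebraic multiplicities:
  χ_A(x) = (x + 5)^4

Step 2 — compute geometric multiplicities via the rank-nullity identity g(λ) = n − rank(A − λI):
  rank(A − (-5)·I) = 2, so dim ker(A − (-5)·I) = n − 2 = 2

Summary:
  λ = -5: algebraic multiplicity = 4, geometric multiplicity = 2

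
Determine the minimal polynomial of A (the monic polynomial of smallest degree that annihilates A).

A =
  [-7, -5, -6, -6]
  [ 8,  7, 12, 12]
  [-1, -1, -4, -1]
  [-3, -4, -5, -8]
x^2 + 6*x + 9

The characteristic polynomial is χ_A(x) = (x + 3)^4, so the eigenvalues are known. The minimal polynomial is
  m_A(x) = Π_λ (x − λ)^{k_λ}
where k_λ is the size of the *largest* Jordan block for λ (equivalently, the smallest k with (A − λI)^k v = 0 for every generalised eigenvector v of λ).

  λ = -3: largest Jordan block has size 2, contributing (x + 3)^2

So m_A(x) = (x + 3)^2 = x^2 + 6*x + 9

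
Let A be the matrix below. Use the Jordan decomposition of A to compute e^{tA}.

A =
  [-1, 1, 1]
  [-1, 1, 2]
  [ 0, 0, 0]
e^{tA} =
  [1 - t, t, t^2/2 + t]
  [-t, t + 1, t^2/2 + 2*t]
  [0, 0, 1]

Strategy: write A = P · J · P⁻¹ where J is a Jordan canonical form, so e^{tA} = P · e^{tJ} · P⁻¹, and e^{tJ} can be computed block-by-block.

A has Jordan form
J =
  [0, 1, 0]
  [0, 0, 1]
  [0, 0, 0]
(up to reordering of blocks).

Per-block formulas:
  For a 3×3 Jordan block J_3(0): exp(t · J_3(0)) = e^(0t)·(I + t·N + (t^2/2)·N^2), where N is the 3×3 nilpotent shift.

After assembling e^{tJ} and conjugating by P, we get:

e^{tA} =
  [1 - t, t, t^2/2 + t]
  [-t, t + 1, t^2/2 + 2*t]
  [0, 0, 1]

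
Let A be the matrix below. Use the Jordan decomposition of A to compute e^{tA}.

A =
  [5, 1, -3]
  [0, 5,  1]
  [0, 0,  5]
e^{tA} =
  [exp(5*t), t*exp(5*t), t^2*exp(5*t)/2 - 3*t*exp(5*t)]
  [0, exp(5*t), t*exp(5*t)]
  [0, 0, exp(5*t)]

Strategy: write A = P · J · P⁻¹ where J is a Jordan canonical form, so e^{tA} = P · e^{tJ} · P⁻¹, and e^{tJ} can be computed block-by-block.

A has Jordan form
J =
  [5, 1, 0]
  [0, 5, 1]
  [0, 0, 5]
(up to reordering of blocks).

Per-block formulas:
  For a 3×3 Jordan block J_3(5): exp(t · J_3(5)) = e^(5t)·(I + t·N + (t^2/2)·N^2), where N is the 3×3 nilpotent shift.

After assembling e^{tJ} and conjugating by P, we get:

e^{tA} =
  [exp(5*t), t*exp(5*t), t^2*exp(5*t)/2 - 3*t*exp(5*t)]
  [0, exp(5*t), t*exp(5*t)]
  [0, 0, exp(5*t)]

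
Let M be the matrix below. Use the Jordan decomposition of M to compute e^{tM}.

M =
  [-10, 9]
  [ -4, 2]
e^{tM} =
  [-6*t*exp(-4*t) + exp(-4*t), 9*t*exp(-4*t)]
  [-4*t*exp(-4*t), 6*t*exp(-4*t) + exp(-4*t)]

Strategy: write M = P · J · P⁻¹ where J is a Jordan canonical form, so e^{tM} = P · e^{tJ} · P⁻¹, and e^{tJ} can be computed block-by-block.

M has Jordan form
J =
  [-4,  1]
  [ 0, -4]
(up to reordering of blocks).

Per-block formulas:
  For a 2×2 Jordan block J_2(-4): exp(t · J_2(-4)) = e^(-4t)·(I + t·N), where N is the 2×2 nilpotent shift.

After assembling e^{tJ} and conjugating by P, we get:

e^{tM} =
  [-6*t*exp(-4*t) + exp(-4*t), 9*t*exp(-4*t)]
  [-4*t*exp(-4*t), 6*t*exp(-4*t) + exp(-4*t)]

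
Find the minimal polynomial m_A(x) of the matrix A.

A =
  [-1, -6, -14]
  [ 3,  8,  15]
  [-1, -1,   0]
x^3 - 7*x^2 + 11*x - 5

The characteristic polynomial is χ_A(x) = (x - 5)*(x - 1)^2, so the eigenvalues are known. The minimal polynomial is
  m_A(x) = Π_λ (x − λ)^{k_λ}
where k_λ is the size of the *largest* Jordan block for λ (equivalently, the smallest k with (A − λI)^k v = 0 for every generalised eigenvector v of λ).

  λ = 1: largest Jordan block has size 2, contributing (x − 1)^2
  λ = 5: largest Jordan block has size 1, contributing (x − 5)

So m_A(x) = (x - 5)*(x - 1)^2 = x^3 - 7*x^2 + 11*x - 5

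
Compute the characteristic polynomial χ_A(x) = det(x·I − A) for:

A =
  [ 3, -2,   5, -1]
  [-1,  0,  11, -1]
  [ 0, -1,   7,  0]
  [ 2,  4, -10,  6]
x^4 - 16*x^3 + 96*x^2 - 256*x + 256

Expanding det(x·I − A) (e.g. by cofactor expansion or by noting that A is similar to its Jordan form J, which has the same characteristic polynomial as A) gives
  χ_A(x) = x^4 - 16*x^3 + 96*x^2 - 256*x + 256
which factors as (x - 4)^4. The eigenvalues (with algebraic multiplicities) are λ = 4 with multiplicity 4.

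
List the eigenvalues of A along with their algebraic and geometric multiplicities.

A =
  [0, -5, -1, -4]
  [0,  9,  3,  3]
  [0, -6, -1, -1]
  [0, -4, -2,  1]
λ = 0: alg = 1, geom = 1; λ = 3: alg = 3, geom = 1

Step 1 — factor the characteristic polynomial to read off the algebraic multiplicities:
  χ_A(x) = x*(x - 3)^3

Step 2 — compute geometric multiplicities via the rank-nullity identity g(λ) = n − rank(A − λI):
  rank(A − (0)·I) = 3, so dim ker(A − (0)·I) = n − 3 = 1
  rank(A − (3)·I) = 3, so dim ker(A − (3)·I) = n − 3 = 1

Summary:
  λ = 0: algebraic multiplicity = 1, geometric multiplicity = 1
  λ = 3: algebraic multiplicity = 3, geometric multiplicity = 1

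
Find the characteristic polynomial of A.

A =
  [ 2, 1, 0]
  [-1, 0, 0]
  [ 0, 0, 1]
x^3 - 3*x^2 + 3*x - 1

Expanding det(x·I − A) (e.g. by cofactor expansion or by noting that A is similar to its Jordan form J, which has the same characteristic polynomial as A) gives
  χ_A(x) = x^3 - 3*x^2 + 3*x - 1
which factors as (x - 1)^3. The eigenvalues (with algebraic multiplicities) are λ = 1 with multiplicity 3.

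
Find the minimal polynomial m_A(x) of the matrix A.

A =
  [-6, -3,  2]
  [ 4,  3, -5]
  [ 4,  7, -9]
x^3 + 12*x^2 + 48*x + 64

The characteristic polynomial is χ_A(x) = (x + 4)^3, so the eigenvalues are known. The minimal polynomial is
  m_A(x) = Π_λ (x − λ)^{k_λ}
where k_λ is the size of the *largest* Jordan block for λ (equivalently, the smallest k with (A − λI)^k v = 0 for every generalised eigenvector v of λ).

  λ = -4: largest Jordan block has size 3, contributing (x + 4)^3

So m_A(x) = (x + 4)^3 = x^3 + 12*x^2 + 48*x + 64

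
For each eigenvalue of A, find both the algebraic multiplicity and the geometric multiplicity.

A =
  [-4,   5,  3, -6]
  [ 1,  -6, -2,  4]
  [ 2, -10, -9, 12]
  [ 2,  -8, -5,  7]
λ = -3: alg = 4, geom = 2

Step 1 — factor the characteristic polynomial to read off the algebraic multiplicities:
  χ_A(x) = (x + 3)^4

Step 2 — compute geometric multiplicities via the rank-nullity identity g(λ) = n − rank(A − λI):
  rank(A − (-3)·I) = 2, so dim ker(A − (-3)·I) = n − 2 = 2

Summary:
  λ = -3: algebraic multiplicity = 4, geometric multiplicity = 2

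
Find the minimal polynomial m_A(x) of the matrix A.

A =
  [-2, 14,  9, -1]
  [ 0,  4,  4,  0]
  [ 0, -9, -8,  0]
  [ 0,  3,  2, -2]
x^2 + 4*x + 4

The characteristic polynomial is χ_A(x) = (x + 2)^4, so the eigenvalues are known. The minimal polynomial is
  m_A(x) = Π_λ (x − λ)^{k_λ}
where k_λ is the size of the *largest* Jordan block for λ (equivalently, the smallest k with (A − λI)^k v = 0 for every generalised eigenvector v of λ).

  λ = -2: largest Jordan block has size 2, contributing (x + 2)^2

So m_A(x) = (x + 2)^2 = x^2 + 4*x + 4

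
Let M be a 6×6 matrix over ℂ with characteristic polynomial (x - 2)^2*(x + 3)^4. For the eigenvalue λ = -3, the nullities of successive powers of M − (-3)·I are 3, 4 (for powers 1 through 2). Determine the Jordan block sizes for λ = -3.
Block sizes for λ = -3: [2, 1, 1]

From the dimensions of kernels of powers, the number of Jordan blocks of size at least j is d_j − d_{j−1} where d_j = dim ker(N^j) (with d_0 = 0). Computing the differences gives [3, 1].
The number of blocks of size exactly k is (#blocks of size ≥ k) − (#blocks of size ≥ k + 1), so the partition is: 2 block(s) of size 1, 1 block(s) of size 2.
In nonincreasing order the block sizes are [2, 1, 1].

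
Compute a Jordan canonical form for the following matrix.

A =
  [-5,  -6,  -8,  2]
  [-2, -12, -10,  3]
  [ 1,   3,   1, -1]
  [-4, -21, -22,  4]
J_2(-3) ⊕ J_2(-3)

The characteristic polynomial is
  det(x·I − A) = x^4 + 12*x^3 + 54*x^2 + 108*x + 81 = (x + 3)^4

Eigenvalues and multiplicities (the geometric multiplicity of λ is n − rank(A − λI), which equals the number of Jordan blocks for λ):
  λ = -3: algebraic multiplicity = 4, geometric multiplicity = 2

Determining the block sizes for each eigenvalue:
  λ = -3: with am = 4 and gm = 2, the partition is not yet determined (e.g. several partitions of 4 into 2 parts exist). Let N = A − (-3)·I. Computing rank(N^1) = 2, rank(N^2) = 0; the number of blocks of size ≥ j is rank(N^{j−1}) − rank(N^j), giving [2, 2]. So we have 2 block(s) of size 2 → block sizes [2, 2]

Assembling the blocks gives a Jordan form
J =
  [-3,  1,  0,  0]
  [ 0, -3,  0,  0]
  [ 0,  0, -3,  1]
  [ 0,  0,  0, -3]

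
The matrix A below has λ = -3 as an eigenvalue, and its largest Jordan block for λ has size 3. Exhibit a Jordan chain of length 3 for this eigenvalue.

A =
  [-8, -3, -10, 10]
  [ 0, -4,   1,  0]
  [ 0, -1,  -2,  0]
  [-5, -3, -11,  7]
A Jordan chain for λ = -3 of length 3:
v_1 = (-2, 0, 0, -1)ᵀ
v_2 = (-3, -1, -1, -3)ᵀ
v_3 = (0, 1, 0, 0)ᵀ

Let N = A − (-3)·I. We want v_3 with N^3 v_3 = 0 but N^2 v_3 ≠ 0; then v_{j-1} := N · v_j for j = 3, …, 2.

Pick v_3 = (0, 1, 0, 0)ᵀ.
Then v_2 = N · v_3 = (-3, -1, -1, -3)ᵀ.
Then v_1 = N · v_2 = (-2, 0, 0, -1)ᵀ.

Sanity check: (A − (-3)·I) v_1 = (0, 0, 0, 0)ᵀ = 0. ✓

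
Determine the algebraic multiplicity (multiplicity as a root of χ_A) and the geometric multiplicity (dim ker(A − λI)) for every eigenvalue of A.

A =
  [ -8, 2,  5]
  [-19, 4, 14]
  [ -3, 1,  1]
λ = -1: alg = 3, geom = 1

Step 1 — factor the characteristic polynomial to read off the algebraic multiplicities:
  χ_A(x) = (x + 1)^3

Step 2 — compute geometric multiplicities via the rank-nullity identity g(λ) = n − rank(A − λI):
  rank(A − (-1)·I) = 2, so dim ker(A − (-1)·I) = n − 2 = 1

Summary:
  λ = -1: algebraic multiplicity = 3, geometric multiplicity = 1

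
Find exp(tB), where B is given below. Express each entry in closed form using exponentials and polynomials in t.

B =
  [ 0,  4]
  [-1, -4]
e^{tB} =
  [2*t*exp(-2*t) + exp(-2*t), 4*t*exp(-2*t)]
  [-t*exp(-2*t), -2*t*exp(-2*t) + exp(-2*t)]

Strategy: write B = P · J · P⁻¹ where J is a Jordan canonical form, so e^{tB} = P · e^{tJ} · P⁻¹, and e^{tJ} can be computed block-by-block.

B has Jordan form
J =
  [-2,  1]
  [ 0, -2]
(up to reordering of blocks).

Per-block formulas:
  For a 2×2 Jordan block J_2(-2): exp(t · J_2(-2)) = e^(-2t)·(I + t·N), where N is the 2×2 nilpotent shift.

After assembling e^{tJ} and conjugating by P, we get:

e^{tB} =
  [2*t*exp(-2*t) + exp(-2*t), 4*t*exp(-2*t)]
  [-t*exp(-2*t), -2*t*exp(-2*t) + exp(-2*t)]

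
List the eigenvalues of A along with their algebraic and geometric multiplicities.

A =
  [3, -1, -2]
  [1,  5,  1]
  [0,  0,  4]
λ = 4: alg = 3, geom = 1

Step 1 — factor the characteristic polynomial to read off the algebraic multiplicities:
  χ_A(x) = (x - 4)^3

Step 2 — compute geometric multiplicities via the rank-nullity identity g(λ) = n − rank(A − λI):
  rank(A − (4)·I) = 2, so dim ker(A − (4)·I) = n − 2 = 1

Summary:
  λ = 4: algebraic multiplicity = 3, geometric multiplicity = 1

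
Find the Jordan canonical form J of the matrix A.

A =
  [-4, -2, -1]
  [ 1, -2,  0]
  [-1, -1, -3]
J_3(-3)

The characteristic polynomial is
  det(x·I − A) = x^3 + 9*x^2 + 27*x + 27 = (x + 3)^3

Eigenvalues and multiplicities (the geometric multiplicity of λ is n − rank(A − λI), which equals the number of Jordan blocks for λ):
  λ = -3: algebraic multiplicity = 3, geometric multiplicity = 1

Determining the block sizes for each eigenvalue:
  λ = -3: one block (gm = 1), so the single block has size am = 3 → block sizes [3]

Assembling the blocks gives a Jordan form
J =
  [-3,  1,  0]
  [ 0, -3,  1]
  [ 0,  0, -3]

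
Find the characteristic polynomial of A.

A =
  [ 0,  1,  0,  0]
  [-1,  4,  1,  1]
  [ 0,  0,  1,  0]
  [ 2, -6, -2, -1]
x^4 - 4*x^3 + 6*x^2 - 4*x + 1

Expanding det(x·I − A) (e.g. by cofactor expansion or by noting that A is similar to its Jordan form J, which has the same characteristic polynomial as A) gives
  χ_A(x) = x^4 - 4*x^3 + 6*x^2 - 4*x + 1
which factors as (x - 1)^4. The eigenvalues (with algebraic multiplicities) are λ = 1 with multiplicity 4.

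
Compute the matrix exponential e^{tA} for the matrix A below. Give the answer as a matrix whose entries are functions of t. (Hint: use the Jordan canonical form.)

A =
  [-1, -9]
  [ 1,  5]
e^{tA} =
  [-3*t*exp(2*t) + exp(2*t), -9*t*exp(2*t)]
  [t*exp(2*t), 3*t*exp(2*t) + exp(2*t)]

Strategy: write A = P · J · P⁻¹ where J is a Jordan canonical form, so e^{tA} = P · e^{tJ} · P⁻¹, and e^{tJ} can be computed block-by-block.

A has Jordan form
J =
  [2, 1]
  [0, 2]
(up to reordering of blocks).

Per-block formulas:
  For a 2×2 Jordan block J_2(2): exp(t · J_2(2)) = e^(2t)·(I + t·N), where N is the 2×2 nilpotent shift.

After assembling e^{tJ} and conjugating by P, we get:

e^{tA} =
  [-3*t*exp(2*t) + exp(2*t), -9*t*exp(2*t)]
  [t*exp(2*t), 3*t*exp(2*t) + exp(2*t)]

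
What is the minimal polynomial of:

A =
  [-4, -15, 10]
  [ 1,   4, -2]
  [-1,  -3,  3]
x^2 - 2*x + 1

The characteristic polynomial is χ_A(x) = (x - 1)^3, so the eigenvalues are known. The minimal polynomial is
  m_A(x) = Π_λ (x − λ)^{k_λ}
where k_λ is the size of the *largest* Jordan block for λ (equivalently, the smallest k with (A − λI)^k v = 0 for every generalised eigenvector v of λ).

  λ = 1: largest Jordan block has size 2, contributing (x − 1)^2

So m_A(x) = (x - 1)^2 = x^2 - 2*x + 1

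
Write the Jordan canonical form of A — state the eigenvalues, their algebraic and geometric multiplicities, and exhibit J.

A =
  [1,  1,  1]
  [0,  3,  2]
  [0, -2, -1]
J_2(1) ⊕ J_1(1)

The characteristic polynomial is
  det(x·I − A) = x^3 - 3*x^2 + 3*x - 1 = (x - 1)^3

Eigenvalues and multiplicities (the geometric multiplicity of λ is n − rank(A − λI), which equals the number of Jordan blocks for λ):
  λ = 1: algebraic multiplicity = 3, geometric multiplicity = 2

Determining the block sizes for each eigenvalue:
  λ = 1: 2 blocks summing to 3 forces exactly one block of size 2 and the rest size 1 → block sizes [2, 1]

Assembling the blocks gives a Jordan form
J =
  [1, 1, 0]
  [0, 1, 0]
  [0, 0, 1]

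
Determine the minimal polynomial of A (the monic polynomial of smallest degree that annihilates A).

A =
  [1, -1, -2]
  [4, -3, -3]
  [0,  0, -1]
x^3 + 3*x^2 + 3*x + 1

The characteristic polynomial is χ_A(x) = (x + 1)^3, so the eigenvalues are known. The minimal polynomial is
  m_A(x) = Π_λ (x − λ)^{k_λ}
where k_λ is the size of the *largest* Jordan block for λ (equivalently, the smallest k with (A − λI)^k v = 0 for every generalised eigenvector v of λ).

  λ = -1: largest Jordan block has size 3, contributing (x + 1)^3

So m_A(x) = (x + 1)^3 = x^3 + 3*x^2 + 3*x + 1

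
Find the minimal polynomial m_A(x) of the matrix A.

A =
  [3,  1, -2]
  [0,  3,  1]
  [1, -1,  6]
x^3 - 12*x^2 + 48*x - 64

The characteristic polynomial is χ_A(x) = (x - 4)^3, so the eigenvalues are known. The minimal polynomial is
  m_A(x) = Π_λ (x − λ)^{k_λ}
where k_λ is the size of the *largest* Jordan block for λ (equivalently, the smallest k with (A − λI)^k v = 0 for every generalised eigenvector v of λ).

  λ = 4: largest Jordan block has size 3, contributing (x − 4)^3

So m_A(x) = (x - 4)^3 = x^3 - 12*x^2 + 48*x - 64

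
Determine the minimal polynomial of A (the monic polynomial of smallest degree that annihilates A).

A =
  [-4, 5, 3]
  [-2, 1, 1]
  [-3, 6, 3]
x^3

The characteristic polynomial is χ_A(x) = x^3, so the eigenvalues are known. The minimal polynomial is
  m_A(x) = Π_λ (x − λ)^{k_λ}
where k_λ is the size of the *largest* Jordan block for λ (equivalently, the smallest k with (A − λI)^k v = 0 for every generalised eigenvector v of λ).

  λ = 0: largest Jordan block has size 3, contributing (x − 0)^3

So m_A(x) = x^3 = x^3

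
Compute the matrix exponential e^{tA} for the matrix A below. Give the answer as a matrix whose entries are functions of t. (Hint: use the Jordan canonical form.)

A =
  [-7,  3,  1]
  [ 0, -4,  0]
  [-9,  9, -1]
e^{tA} =
  [-3*t*exp(-4*t) + exp(-4*t), 3*t*exp(-4*t), t*exp(-4*t)]
  [0, exp(-4*t), 0]
  [-9*t*exp(-4*t), 9*t*exp(-4*t), 3*t*exp(-4*t) + exp(-4*t)]

Strategy: write A = P · J · P⁻¹ where J is a Jordan canonical form, so e^{tA} = P · e^{tJ} · P⁻¹, and e^{tJ} can be computed block-by-block.

A has Jordan form
J =
  [-4,  1,  0]
  [ 0, -4,  0]
  [ 0,  0, -4]
(up to reordering of blocks).

Per-block formulas:
  For a 1×1 block at λ = -4: exp(t · [-4]) = [e^(-4t)].
  For a 2×2 Jordan block J_2(-4): exp(t · J_2(-4)) = e^(-4t)·(I + t·N), where N is the 2×2 nilpotent shift.

After assembling e^{tJ} and conjugating by P, we get:

e^{tA} =
  [-3*t*exp(-4*t) + exp(-4*t), 3*t*exp(-4*t), t*exp(-4*t)]
  [0, exp(-4*t), 0]
  [-9*t*exp(-4*t), 9*t*exp(-4*t), 3*t*exp(-4*t) + exp(-4*t)]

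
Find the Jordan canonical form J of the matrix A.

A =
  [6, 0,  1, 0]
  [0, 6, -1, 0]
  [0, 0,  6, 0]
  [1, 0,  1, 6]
J_3(6) ⊕ J_1(6)

The characteristic polynomial is
  det(x·I − A) = x^4 - 24*x^3 + 216*x^2 - 864*x + 1296 = (x - 6)^4

Eigenvalues and multiplicities (the geometric multiplicity of λ is n − rank(A − λI), which equals the number of Jordan blocks for λ):
  λ = 6: algebraic multiplicity = 4, geometric multiplicity = 2

Determining the block sizes for each eigenvalue:
  λ = 6: with am = 4 and gm = 2, the partition is not yet determined (e.g. several partitions of 4 into 2 parts exist). Let N = A − (6)·I. Computing rank(N^1) = 2, rank(N^2) = 1, rank(N^3) = 0; the number of blocks of size ≥ j is rank(N^{j−1}) − rank(N^j), giving [2, 1, 1]. So we have 1 block(s) of size 3, 1 block(s) of size 1 → block sizes [3, 1]

Assembling the blocks gives a Jordan form
J =
  [6, 1, 0, 0]
  [0, 6, 1, 0]
  [0, 0, 6, 0]
  [0, 0, 0, 6]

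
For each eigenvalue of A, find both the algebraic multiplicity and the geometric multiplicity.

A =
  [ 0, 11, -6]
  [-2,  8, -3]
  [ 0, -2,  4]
λ = 4: alg = 3, geom = 1

Step 1 — factor the characteristic polynomial to read off the algebraic multiplicities:
  χ_A(x) = (x - 4)^3

Step 2 — compute geometric multiplicities via the rank-nullity identity g(λ) = n − rank(A − λI):
  rank(A − (4)·I) = 2, so dim ker(A − (4)·I) = n − 2 = 1

Summary:
  λ = 4: algebraic multiplicity = 3, geometric multiplicity = 1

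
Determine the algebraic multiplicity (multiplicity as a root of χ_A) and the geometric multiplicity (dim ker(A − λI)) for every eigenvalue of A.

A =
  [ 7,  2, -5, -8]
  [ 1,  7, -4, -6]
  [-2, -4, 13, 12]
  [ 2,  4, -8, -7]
λ = 5: alg = 4, geom = 2

Step 1 — factor the characteristic polynomial to read off the algebraic multiplicities:
  χ_A(x) = (x - 5)^4

Step 2 — compute geometric multiplicities via the rank-nullity identity g(λ) = n − rank(A − λI):
  rank(A − (5)·I) = 2, so dim ker(A − (5)·I) = n − 2 = 2

Summary:
  λ = 5: algebraic multiplicity = 4, geometric multiplicity = 2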